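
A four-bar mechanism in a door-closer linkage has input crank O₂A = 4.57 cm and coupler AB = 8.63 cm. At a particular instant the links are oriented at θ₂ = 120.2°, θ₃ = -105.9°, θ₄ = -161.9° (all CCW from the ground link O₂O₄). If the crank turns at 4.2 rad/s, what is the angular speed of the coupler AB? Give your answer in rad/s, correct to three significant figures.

ω₂ = 4.2 rad/s
Differentiating the loop-closure r₂e^{iθ₂}+r₃e^{iθ₃}=r₁+r₄e^{iθ₄} gives r₂ω₂e^{iθ₂}+r₃ω₃e^{iθ₃}=r₄ω₄e^{iθ₄}.
Eliminating the other unknown: ω₃ = r₂ω₂ sin(θ₄−θ₂) / [r₃ sin(θ₃−θ₄)].
Numerator sine = +0.97778; denominator sine = +0.82904.
Result = 0.0457·4.2·(+0.97778) / (0.0863·(+0.82904)) = +2.6231 rad/s; magnitude 2.6231 rad/s.

2.62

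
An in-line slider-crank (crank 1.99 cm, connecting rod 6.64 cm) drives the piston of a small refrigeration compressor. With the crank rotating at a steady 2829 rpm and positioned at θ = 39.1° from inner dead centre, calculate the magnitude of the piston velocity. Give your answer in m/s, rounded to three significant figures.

ω = 2π·2829/60 = 296.3 rad/s
For an in-line slider-crank, x = r cosθ + √(L² − r² sin²θ), so v = −rω sinθ·[1 + r cosθ/√(L² − r² sin²θ)].
With r = 0.0199 m, L = 0.0664 m, θ = 39.1°: √(L² − r² sin²θ) = 0.065203 m.
v = −0.0199·296.3·0.63068·[1 + 0.0199·0.77605/0.065203] = -4.5987 m/s.
|v| = 4.5987 m/s.

4.60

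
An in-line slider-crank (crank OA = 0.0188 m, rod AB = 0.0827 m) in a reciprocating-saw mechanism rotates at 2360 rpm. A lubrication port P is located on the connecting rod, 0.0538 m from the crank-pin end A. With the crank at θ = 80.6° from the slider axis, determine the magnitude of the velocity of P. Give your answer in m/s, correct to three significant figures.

4.70

ω = 247.1 rad/s.  Crank-pin speed |V_A| = rω = 4.6462 m/s, perpendicular to OA.
Rod angle: sinφ = −(r/L) sinθ ⇒ φ = -12.960°; ω_rod = −rω cosθ/√(L²−r²sin²θ) = -9.4157 rad/s.
V_P = V_A + ω_rod × AP, with AP = 0.0538 m along the rod.
Components: V_Px = −rω sinθ − a·ω_rod·sinφ = -4.6974 m/s;  V_Py = rω cosθ + a·ω_rod·cosφ = +0.26518 m/s.
|V_P| = √(V_Px² + V_Py²) = 4.7049 m/s.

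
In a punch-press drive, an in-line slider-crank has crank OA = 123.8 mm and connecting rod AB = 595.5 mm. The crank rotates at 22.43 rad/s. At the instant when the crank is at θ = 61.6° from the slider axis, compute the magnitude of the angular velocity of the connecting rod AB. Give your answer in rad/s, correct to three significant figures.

ω = 22.43 rad/s
The rod makes angle φ with the slider axis where L sinφ = r sinθ; differentiating, L cosφ·φ̇ = r ω cosθ.
L cosφ = √(L² − r² sin²θ) = 0.58546 m.
|ω_rod| = r ω |cosθ| / √(L² − r² sin²θ) = 0.1238·22.43·0.47562/0.58546 = 2.2559 rad/s.

2.26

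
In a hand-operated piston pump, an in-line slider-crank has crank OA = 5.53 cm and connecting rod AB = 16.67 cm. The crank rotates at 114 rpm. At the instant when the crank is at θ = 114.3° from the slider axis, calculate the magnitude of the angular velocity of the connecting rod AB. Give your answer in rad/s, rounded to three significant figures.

1.71

ω = 11.94 rad/s (converted from 114 rpm).
The rod makes angle φ with the slider axis where L sinφ = r sinθ; differentiating, L cosφ·φ̇ = r ω cosθ.
L cosφ = √(L² − r² sin²θ) = 0.1589 m.
|ω_rod| = r ω |cosθ| / √(L² − r² sin²θ) = 0.0553·11.94·0.41151/0.1589 = 1.7097 rad/s.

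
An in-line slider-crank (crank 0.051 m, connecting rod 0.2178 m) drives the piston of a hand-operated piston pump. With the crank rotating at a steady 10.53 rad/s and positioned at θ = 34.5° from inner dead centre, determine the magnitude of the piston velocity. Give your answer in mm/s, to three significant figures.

363

ω = 10.53 rad/s
For an in-line slider-crank, x = r cosθ + √(L² − r² sin²θ), so v = −rω sinθ·[1 + r cosθ/√(L² − r² sin²θ)].
With r = 0.051 m, L = 0.2178 m, θ = 34.5°: √(L² − r² sin²θ) = 0.21588 m.
v = −0.051·10.53·0.56641·[1 + 0.051·0.82413/0.21588] = -0.3634 m/s.
|v| = 0.3634 m/s = 363.4 mm/s.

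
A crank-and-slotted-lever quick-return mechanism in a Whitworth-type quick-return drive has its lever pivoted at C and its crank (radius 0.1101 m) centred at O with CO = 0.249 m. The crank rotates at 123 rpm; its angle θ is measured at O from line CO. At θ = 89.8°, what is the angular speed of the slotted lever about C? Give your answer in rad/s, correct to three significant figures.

2.12

ω = 12.88 rad/s (from 123 rpm).
Crank pin A relative to C: A = (d + r cosθ, r sinθ); lever angle φ = atan2(r sinθ, d + r cosθ).
Differentiating tanφ: φ̇ = rω(d cosθ + r)/(d² + r² + 2dr cosθ).
d² + r² + 2dr cosθ = |CA|² = 0.0743144 m²;  d cosθ + r = +0.11097 m.
|ω_lever| = |0.1101·12.88·+0.11097| / 0.0743144 = 2.1176 rad/s.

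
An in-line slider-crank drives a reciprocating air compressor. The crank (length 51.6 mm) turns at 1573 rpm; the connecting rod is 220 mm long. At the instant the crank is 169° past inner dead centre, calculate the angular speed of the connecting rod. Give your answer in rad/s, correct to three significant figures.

ω = 164.7 rad/s (converted from 1573 rpm).
The rod makes angle φ with the slider axis where L sinφ = r sinθ; differentiating, L cosφ·φ̇ = r ω cosθ.
L cosφ = √(L² − r² sin²θ) = 0.21978 m.
|ω_rod| = r ω |cosθ| / √(L² − r² sin²θ) = 0.0516·164.7·0.98163/0.21978 = 37.964 rad/s.

38.0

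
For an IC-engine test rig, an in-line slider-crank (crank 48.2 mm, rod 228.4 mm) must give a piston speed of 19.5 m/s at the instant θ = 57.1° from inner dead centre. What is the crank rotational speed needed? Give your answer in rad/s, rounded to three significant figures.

432

For an in-line slider-crank, |v_piston| = rω|sinθ|·[1 + r cosθ/√(L² − r² sin²θ)].
With r = 0.0482 m, L = 0.2284 m, θ = 57.1°: the bracketed kinematic factor |dx/dθ| = 0.045183 m.
ω = v/|dx/dθ| = 19.5/0.045183 = 431.58 rad/s.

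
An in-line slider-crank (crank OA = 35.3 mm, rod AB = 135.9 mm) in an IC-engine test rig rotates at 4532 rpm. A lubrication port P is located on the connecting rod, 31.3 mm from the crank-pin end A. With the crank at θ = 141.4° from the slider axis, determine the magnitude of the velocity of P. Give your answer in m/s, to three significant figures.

ω = 474.6 rad/s.  Crank-pin speed |V_A| = rω = 16.753 m/s, perpendicular to OA.
Rod angle: sinφ = −(r/L) sinθ ⇒ φ = -9.326°; ω_rod = −rω cosθ/√(L²−r²sin²θ) = +97.632 rad/s.
V_P = V_A + ω_rod × AP, with AP = 0.0313 m along the rod.
Components: V_Px = −rω sinθ − a·ω_rod·sinφ = -9.9567 m/s;  V_Py = rω cosθ + a·ω_rod·cosφ = -10.077 m/s.
|V_P| = √(V_Px² + V_Py²) = 14.166 m/s.

14.2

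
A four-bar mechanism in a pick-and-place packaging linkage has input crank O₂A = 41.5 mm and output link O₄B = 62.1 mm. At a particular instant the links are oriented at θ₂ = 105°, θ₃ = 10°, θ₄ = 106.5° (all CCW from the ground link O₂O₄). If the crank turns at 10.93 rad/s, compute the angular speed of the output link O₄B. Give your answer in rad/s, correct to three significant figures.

ω₂ = 10.93 rad/s
Differentiating the loop-closure r₂e^{iθ₂}+r₃e^{iθ₃}=r₁+r₄e^{iθ₄} gives r₂ω₂e^{iθ₂}+r₃ω₃e^{iθ₃}=r₄ω₄e^{iθ₄}.
Eliminating the other unknown: ω₄ = r₂ω₂ sin(θ₂−θ₃) / [r₄ sin(θ₄−θ₃)].
Numerator sine = +0.99619; denominator sine = +0.99357.
Result = 0.0415·10.93·(+0.99619) / (0.0621·(+0.99357)) = +7.3235 rad/s; magnitude 7.3235 rad/s.

7.32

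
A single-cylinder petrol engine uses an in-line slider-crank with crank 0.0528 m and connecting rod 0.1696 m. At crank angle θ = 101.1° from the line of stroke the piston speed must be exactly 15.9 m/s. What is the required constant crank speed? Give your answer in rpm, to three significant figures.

3130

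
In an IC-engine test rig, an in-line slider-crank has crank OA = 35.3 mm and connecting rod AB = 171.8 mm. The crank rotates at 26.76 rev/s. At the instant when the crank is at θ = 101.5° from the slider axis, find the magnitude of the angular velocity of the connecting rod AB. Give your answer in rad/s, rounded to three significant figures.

7.03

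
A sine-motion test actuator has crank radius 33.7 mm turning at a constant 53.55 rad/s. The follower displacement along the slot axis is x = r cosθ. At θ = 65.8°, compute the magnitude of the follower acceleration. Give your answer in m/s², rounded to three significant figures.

39.6

ω = 53.55 rad/s
x = r cosθ ⇒ ẍ = −rω² cosθ (ω constant).
|a| = rω²|cosθ| = 0.0337·(53.55)²·|cos 65.8°| = 39.614 m/s².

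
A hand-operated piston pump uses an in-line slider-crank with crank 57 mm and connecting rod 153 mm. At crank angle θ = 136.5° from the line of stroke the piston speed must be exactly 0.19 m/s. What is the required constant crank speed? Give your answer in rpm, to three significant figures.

64.2

For an in-line slider-crank, |v_piston| = rω|sinθ|·[1 + r cosθ/√(L² − r² sin²θ)].
With r = 0.057 m, L = 0.153 m, θ = 136.5°: the bracketed kinematic factor |dx/dθ| = 0.028266 m.
ω = v/|dx/dθ| = 0.19/0.028266 = 6.7218 rad/s.
N = 60ω/(2π) = 64.188 rpm.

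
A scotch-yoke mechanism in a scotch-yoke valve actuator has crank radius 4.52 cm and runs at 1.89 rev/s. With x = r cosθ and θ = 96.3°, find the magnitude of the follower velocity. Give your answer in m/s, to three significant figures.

ω = 11.88 rad/s (from 1.89 rev/s).
x = r cosθ ⇒ ẋ = −rω sinθ.
|v| = rω|sinθ| = 0.0452·11.88·|sin 96.3°| = 0.53352 m/s.

0.534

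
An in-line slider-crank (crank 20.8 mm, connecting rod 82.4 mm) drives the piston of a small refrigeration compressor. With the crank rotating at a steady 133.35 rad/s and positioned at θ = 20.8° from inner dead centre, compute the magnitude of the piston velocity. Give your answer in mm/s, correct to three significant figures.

1220

ω = 133.3 rad/s
For an in-line slider-crank, x = r cosθ + √(L² − r² sin²θ), so v = −rω sinθ·[1 + r cosθ/√(L² − r² sin²θ)].
With r = 0.0208 m, L = 0.0824 m, θ = 20.8°: √(L² − r² sin²θ) = 0.082068 m.
v = −0.0208·133.3·0.35511·[1 + 0.0208·0.93483/0.082068] = -1.2183 m/s.
|v| = 1.2183 m/s = 1218.3 mm/s.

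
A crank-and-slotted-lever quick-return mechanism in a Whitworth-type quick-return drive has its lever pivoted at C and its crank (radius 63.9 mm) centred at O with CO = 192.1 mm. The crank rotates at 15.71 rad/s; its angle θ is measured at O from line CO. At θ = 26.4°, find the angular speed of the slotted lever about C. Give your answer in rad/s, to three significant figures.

3.76

ω = 15.71 rad/s
Crank pin A relative to C: A = (d + r cosθ, r sinθ); lever angle φ = atan2(r sinθ, d + r cosθ).
Differentiating tanφ: φ̇ = rω(d cosθ + r)/(d² + r² + 2dr cosθ).
d² + r² + 2dr cosθ = |CA|² = 0.0629757 m²;  d cosθ + r = +0.23597 m.
|ω_lever| = |0.0639·15.71·+0.23597| / 0.0629757 = 3.7614 rad/s.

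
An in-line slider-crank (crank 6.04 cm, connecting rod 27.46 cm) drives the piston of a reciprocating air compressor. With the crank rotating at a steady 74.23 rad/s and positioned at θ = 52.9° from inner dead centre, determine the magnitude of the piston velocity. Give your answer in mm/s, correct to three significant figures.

4060

ω = 74.23 rad/s
For an in-line slider-crank, x = r cosθ + √(L² − r² sin²θ), so v = −rω sinθ·[1 + r cosθ/√(L² − r² sin²θ)].
With r = 0.0604 m, L = 0.2746 m, θ = 52.9°: √(L² − r² sin²θ) = 0.27034 m.
v = −0.0604·74.23·0.79758·[1 + 0.0604·0.60321/0.27034] = -4.0579 m/s.
|v| = 4.0579 m/s = 4057.9 mm/s.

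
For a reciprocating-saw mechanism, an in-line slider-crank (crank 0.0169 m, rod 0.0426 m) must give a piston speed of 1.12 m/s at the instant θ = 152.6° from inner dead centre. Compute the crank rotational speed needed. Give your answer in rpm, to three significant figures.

2140

For an in-line slider-crank, |v_piston| = rω|sinθ|·[1 + r cosθ/√(L² − r² sin²θ)].
With r = 0.0169 m, L = 0.0426 m, θ = 152.6°: the bracketed kinematic factor |dx/dθ| = 0.0049913 m.
ω = v/|dx/dθ| = 1.12/0.0049913 = 224.39 rad/s.
N = 60ω/(2π) = 2142.8 rpm.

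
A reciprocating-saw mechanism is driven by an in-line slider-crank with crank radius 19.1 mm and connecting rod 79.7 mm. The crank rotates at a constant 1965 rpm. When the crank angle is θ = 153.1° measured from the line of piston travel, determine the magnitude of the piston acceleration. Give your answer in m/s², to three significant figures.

604

ω = 2π·1965/60 = 205.8 rad/s
x(θ) = r cosθ + √(L² − r² sin²θ); with ω constant, a = ω²·d²x/dθ².
d²x/dθ² = −r cosθ − r²(cos2θ)/√u − r⁴ sin²2θ/(4u^{3/2}),  u = L² − r² sin²θ = 0.00627741 m².
Substituting r = 0.0191 m, L = 0.0797 m, θ = 153.1°: d²x/dθ² = +0.01427 m.
a = ω²·d²x/dθ² = (205.8)²·(+0.01427) = +604.25 m/s²;  |a| = 604.25 m/s².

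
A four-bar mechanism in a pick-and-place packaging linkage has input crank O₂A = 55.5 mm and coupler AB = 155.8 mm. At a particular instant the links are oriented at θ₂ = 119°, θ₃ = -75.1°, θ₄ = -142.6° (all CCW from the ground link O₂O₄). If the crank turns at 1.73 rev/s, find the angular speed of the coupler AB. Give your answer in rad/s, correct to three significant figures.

4.15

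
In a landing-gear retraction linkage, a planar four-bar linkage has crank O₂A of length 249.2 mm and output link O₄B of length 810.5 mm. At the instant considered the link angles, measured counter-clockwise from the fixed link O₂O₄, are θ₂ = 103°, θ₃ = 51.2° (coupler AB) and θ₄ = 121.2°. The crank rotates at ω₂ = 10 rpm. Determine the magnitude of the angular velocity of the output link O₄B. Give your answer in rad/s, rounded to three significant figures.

0.269

ω₂ = 1.047 rad/s (from 10 rpm).
Differentiating the loop-closure r₂e^{iθ₂}+r₃e^{iθ₃}=r₁+r₄e^{iθ₄} gives r₂ω₂e^{iθ₂}+r₃ω₃e^{iθ₃}=r₄ω₄e^{iθ₄}.
Eliminating the other unknown: ω₄ = r₂ω₂ sin(θ₂−θ₃) / [r₄ sin(θ₄−θ₃)].
Numerator sine = +0.78586; denominator sine = +0.93969.
Result = 0.2492·1.047·(+0.78586) / (0.8105·(+0.93969)) = +0.26927 rad/s; magnitude 0.26927 rad/s.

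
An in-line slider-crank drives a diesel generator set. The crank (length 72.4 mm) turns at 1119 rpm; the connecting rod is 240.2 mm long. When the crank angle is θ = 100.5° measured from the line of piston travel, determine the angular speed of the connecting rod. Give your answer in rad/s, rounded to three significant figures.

ω = 117.2 rad/s (converted from 1119 rpm).
The rod makes angle φ with the slider axis where L sinφ = r sinθ; differentiating, L cosφ·φ̇ = r ω cosθ.
L cosφ = √(L² − r² sin²θ) = 0.22941 m.
|ω_rod| = r ω |cosθ| / √(L² − r² sin²θ) = 0.0724·117.2·0.18224/0.22941 = 6.7394 rad/s.

6.74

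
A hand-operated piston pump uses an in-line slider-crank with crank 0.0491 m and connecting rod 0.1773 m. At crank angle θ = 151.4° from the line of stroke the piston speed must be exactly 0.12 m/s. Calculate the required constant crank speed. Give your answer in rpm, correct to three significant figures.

For an in-line slider-crank, |v_piston| = rω|sinθ|·[1 + r cosθ/√(L² − r² sin²θ)].
With r = 0.0491 m, L = 0.1773 m, θ = 151.4°: the bracketed kinematic factor |dx/dθ| = 0.017738 m.
ω = v/|dx/dθ| = 0.12/0.017738 = 6.7651 rad/s.
N = 60ω/(2π) = 64.602 rpm.

64.6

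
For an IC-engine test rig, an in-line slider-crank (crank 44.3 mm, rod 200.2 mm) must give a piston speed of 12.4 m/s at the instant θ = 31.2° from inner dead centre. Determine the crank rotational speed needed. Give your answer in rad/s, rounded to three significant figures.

454

For an in-line slider-crank, |v_piston| = rω|sinθ|·[1 + r cosθ/√(L² − r² sin²θ)].
With r = 0.0443 m, L = 0.2002 m, θ = 31.2°: the bracketed kinematic factor |dx/dθ| = 0.027321 m.
ω = v/|dx/dθ| = 12.4/0.027321 = 453.86 rad/s.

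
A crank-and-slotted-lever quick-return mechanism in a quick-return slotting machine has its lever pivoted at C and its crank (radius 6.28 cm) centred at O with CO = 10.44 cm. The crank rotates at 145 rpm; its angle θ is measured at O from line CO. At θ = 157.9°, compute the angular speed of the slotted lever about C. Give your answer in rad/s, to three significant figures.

ω = 15.18 rad/s (from 145 rpm).
Crank pin A relative to C: A = (d + r cosθ, r sinθ); lever angle φ = atan2(r sinθ, d + r cosθ).
Differentiating tanφ: φ̇ = rω(d cosθ + r)/(d² + r² + 2dr cosθ).
d² + r² + 2dr cosθ = |CA|² = 0.00269396 m²;  d cosθ + r = -0.03393 m.
|ω_lever| = |0.0628·15.18·-0.03393| / 0.00269396 = 12.01 rad/s.

12.0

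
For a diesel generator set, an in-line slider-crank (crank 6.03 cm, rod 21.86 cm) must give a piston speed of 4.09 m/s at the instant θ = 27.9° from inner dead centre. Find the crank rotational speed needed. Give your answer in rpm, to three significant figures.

For an in-line slider-crank, |v_piston| = rω|sinθ|·[1 + r cosθ/√(L² − r² sin²θ)].
With r = 0.0603 m, L = 0.2186 m, θ = 27.9°: the bracketed kinematic factor |dx/dθ| = 0.035153 m.
ω = v/|dx/dθ| = 4.09/0.035153 = 116.35 rad/s.
N = 60ω/(2π) = 1111.1 rpm.

1110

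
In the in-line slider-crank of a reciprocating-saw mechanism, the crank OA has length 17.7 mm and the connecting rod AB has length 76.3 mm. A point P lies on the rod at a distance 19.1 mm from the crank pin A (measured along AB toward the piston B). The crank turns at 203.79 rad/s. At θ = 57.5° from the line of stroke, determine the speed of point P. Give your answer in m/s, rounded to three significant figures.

3.46

ω = 203.8 rad/s.  Crank-pin speed |V_A| = rω = 3.6071 m/s, perpendicular to OA.
Rod angle: sinφ = −(r/L) sinθ ⇒ φ = -11.283°; ω_rod = −rω cosθ/√(L²−r²sin²θ) = -25.901 rad/s.
V_P = V_A + ω_rod × AP, with AP = 0.0191 m along the rod.
Components: V_Px = −rω sinθ − a·ω_rod·sinφ = -3.139 m/s;  V_Py = rω cosθ + a·ω_rod·cosφ = +1.4529 m/s.
|V_P| = √(V_Px² + V_Py²) = 3.4589 m/s.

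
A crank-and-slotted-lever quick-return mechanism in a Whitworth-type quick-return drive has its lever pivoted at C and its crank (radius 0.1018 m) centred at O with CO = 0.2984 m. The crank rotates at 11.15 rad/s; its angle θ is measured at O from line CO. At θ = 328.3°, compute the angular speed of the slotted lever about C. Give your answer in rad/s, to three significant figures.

2.67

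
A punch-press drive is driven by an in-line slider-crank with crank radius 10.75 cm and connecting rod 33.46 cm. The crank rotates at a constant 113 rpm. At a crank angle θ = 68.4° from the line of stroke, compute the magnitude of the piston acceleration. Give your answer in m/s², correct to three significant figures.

1.91

ω = 2π·113/60 = 11.83 rad/s
x(θ) = r cosθ + √(L² − r² sin²θ); with ω constant, a = ω²·d²x/dθ².
d²x/dθ² = −r cosθ − r²(cos2θ)/√u − r⁴ sin²2θ/(4u^{3/2}),  u = L² − r² sin²θ = 0.101967 m².
Substituting r = 0.1075 m, L = 0.3346 m, θ = 68.4°: d²x/dθ² = -0.013673 m.
a = ω²·d²x/dθ² = (11.83)²·(-0.013673) = -1.9145 m/s²;  |a| = 1.9145 m/s².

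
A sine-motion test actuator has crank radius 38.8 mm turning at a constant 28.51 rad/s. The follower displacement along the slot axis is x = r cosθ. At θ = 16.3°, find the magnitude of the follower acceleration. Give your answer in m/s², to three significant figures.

ω = 28.51 rad/s
x = r cosθ ⇒ ẍ = −rω² cosθ (ω constant).
|a| = rω²|cosθ| = 0.0388·(28.51)²·|cos 16.3°| = 30.27 m/s².

30.3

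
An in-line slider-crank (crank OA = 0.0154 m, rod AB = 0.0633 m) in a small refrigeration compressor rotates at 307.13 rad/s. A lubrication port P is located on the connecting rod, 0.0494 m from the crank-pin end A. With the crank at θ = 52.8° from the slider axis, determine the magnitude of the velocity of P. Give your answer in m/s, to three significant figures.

4.25

ω = 307.1 rad/s.  Crank-pin speed |V_A| = rω = 4.7298 m/s, perpendicular to OA.
Rod angle: sinφ = −(r/L) sinθ ⇒ φ = -11.174°; ω_rod = −rω cosθ/√(L²−r²sin²θ) = -46.049 rad/s.
V_P = V_A + ω_rod × AP, with AP = 0.0494 m along the rod.
Components: V_Px = −rω sinθ − a·ω_rod·sinφ = -4.2083 m/s;  V_Py = rω cosθ + a·ω_rod·cosφ = +0.62794 m/s.
|V_P| = √(V_Px² + V_Py²) = 4.2548 m/s.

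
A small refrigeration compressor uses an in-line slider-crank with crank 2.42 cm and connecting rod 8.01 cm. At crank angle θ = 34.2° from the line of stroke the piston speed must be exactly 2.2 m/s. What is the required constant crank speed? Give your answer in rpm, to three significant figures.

For an in-line slider-crank, |v_piston| = rω|sinθ|·[1 + r cosθ/√(L² − r² sin²θ)].
With r = 0.0242 m, L = 0.0801 m, θ = 34.2°: the bracketed kinematic factor |dx/dθ| = 0.017051 m.
ω = v/|dx/dθ| = 2.2/0.017051 = 129.02 rad/s.
N = 60ω/(2π) = 1232.1 rpm.

1230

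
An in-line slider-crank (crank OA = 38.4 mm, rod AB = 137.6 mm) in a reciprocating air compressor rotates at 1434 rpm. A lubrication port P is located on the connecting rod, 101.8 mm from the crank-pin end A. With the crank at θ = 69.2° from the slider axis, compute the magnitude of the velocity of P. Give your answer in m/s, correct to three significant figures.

ω = 150.2 rad/s.  Crank-pin speed |V_A| = rω = 5.7665 m/s, perpendicular to OA.
Rod angle: sinφ = −(r/L) sinθ ⇒ φ = -15.122°; ω_rod = −rω cosθ/√(L²−r²sin²θ) = -15.415 rad/s.
V_P = V_A + ω_rod × AP, with AP = 0.1018 m along the rod.
Components: V_Px = −rω sinθ − a·ω_rod·sinφ = -5.8 m/s;  V_Py = rω cosθ + a·ω_rod·cosφ = +0.53276 m/s.
|V_P| = √(V_Px² + V_Py²) = 5.8244 m/s.

5.82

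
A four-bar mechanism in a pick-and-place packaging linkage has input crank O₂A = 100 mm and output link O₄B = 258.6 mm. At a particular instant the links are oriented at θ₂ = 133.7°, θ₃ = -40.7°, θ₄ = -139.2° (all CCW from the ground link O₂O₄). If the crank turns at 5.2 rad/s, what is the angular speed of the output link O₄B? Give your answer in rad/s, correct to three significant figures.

0.198

ω₂ = 5.2 rad/s
Differentiating the loop-closure r₂e^{iθ₂}+r₃e^{iθ₃}=r₁+r₄e^{iθ₄} gives r₂ω₂e^{iθ₂}+r₃ω₃e^{iθ₃}=r₄ω₄e^{iθ₄}.
Eliminating the other unknown: ω₄ = r₂ω₂ sin(θ₂−θ₃) / [r₄ sin(θ₄−θ₃)].
Numerator sine = +0.09758; denominator sine = -0.98902.
Result = 0.1·5.2·(+0.09758) / (0.2586·(-0.98902)) = -0.1984 rad/s; magnitude 0.1984 rad/s.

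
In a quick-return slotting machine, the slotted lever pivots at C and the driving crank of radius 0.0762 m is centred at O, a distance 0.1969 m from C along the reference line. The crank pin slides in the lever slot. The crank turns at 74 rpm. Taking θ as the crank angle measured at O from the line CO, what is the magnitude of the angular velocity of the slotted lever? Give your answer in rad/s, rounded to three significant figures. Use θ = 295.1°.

ω = 7.749 rad/s (from 74 rpm).
Crank pin A relative to C: A = (d + r cosθ, r sinθ); lever angle φ = atan2(r sinθ, d + r cosθ).
Differentiating tanφ: φ̇ = rω(d cosθ + r)/(d² + r² + 2dr cosθ).
d² + r² + 2dr cosθ = |CA|² = 0.0573052 m²;  d cosθ + r = +0.15972 m.
|ω_lever| = |0.0762·7.749·+0.15972| / 0.0573052 = 1.6459 rad/s.

1.65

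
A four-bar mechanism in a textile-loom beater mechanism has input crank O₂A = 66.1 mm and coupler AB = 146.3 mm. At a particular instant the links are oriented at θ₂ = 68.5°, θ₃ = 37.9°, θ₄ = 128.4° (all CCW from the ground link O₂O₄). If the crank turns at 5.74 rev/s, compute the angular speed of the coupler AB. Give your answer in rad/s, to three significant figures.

ω₂ = 36.07 rad/s (from 5.74 rev/s).
Differentiating the loop-closure r₂e^{iθ₂}+r₃e^{iθ₃}=r₁+r₄e^{iθ₄} gives r₂ω₂e^{iθ₂}+r₃ω₃e^{iθ₃}=r₄ω₄e^{iθ₄}.
Eliminating the other unknown: ω₃ = r₂ω₂ sin(θ₄−θ₂) / [r₃ sin(θ₃−θ₄)].
Numerator sine = +0.86515; denominator sine = -0.99996.
Result = 0.0661·36.07·(+0.86515) / (0.1463·(-0.99996)) = -14.098 rad/s; magnitude 14.098 rad/s.

14.1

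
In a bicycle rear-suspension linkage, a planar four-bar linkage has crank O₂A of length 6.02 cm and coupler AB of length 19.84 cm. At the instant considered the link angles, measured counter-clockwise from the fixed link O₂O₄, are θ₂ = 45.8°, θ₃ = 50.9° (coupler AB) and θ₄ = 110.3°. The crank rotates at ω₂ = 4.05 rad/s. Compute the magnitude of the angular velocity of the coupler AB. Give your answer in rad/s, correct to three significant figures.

1.29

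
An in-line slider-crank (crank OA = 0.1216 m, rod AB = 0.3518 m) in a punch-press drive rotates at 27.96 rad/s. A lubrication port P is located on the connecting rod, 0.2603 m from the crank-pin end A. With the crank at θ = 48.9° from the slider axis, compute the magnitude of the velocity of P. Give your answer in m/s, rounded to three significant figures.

3.06

ω = 27.96 rad/s.  Crank-pin speed |V_A| = rω = 3.3999 m/s, perpendicular to OA.
Rod angle: sinφ = −(r/L) sinθ ⇒ φ = -15.098°; ω_rod = −rω cosθ/√(L²−r²sin²θ) = -6.5803 rad/s.
V_P = V_A + ω_rod × AP, with AP = 0.2603 m along the rod.
Components: V_Px = −rω sinθ − a·ω_rod·sinφ = -3.0082 m/s;  V_Py = rω cosθ + a·ω_rod·cosφ = +0.58131 m/s.
|V_P| = √(V_Px² + V_Py²) = 3.0639 m/s.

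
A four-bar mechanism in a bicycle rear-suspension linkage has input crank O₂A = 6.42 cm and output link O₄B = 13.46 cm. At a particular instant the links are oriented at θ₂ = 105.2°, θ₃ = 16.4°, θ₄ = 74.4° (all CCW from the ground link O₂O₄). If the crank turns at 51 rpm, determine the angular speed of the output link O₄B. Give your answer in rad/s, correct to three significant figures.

ω₂ = 5.341 rad/s (from 51 rpm).
Differentiating the loop-closure r₂e^{iθ₂}+r₃e^{iθ₃}=r₁+r₄e^{iθ₄} gives r₂ω₂e^{iθ₂}+r₃ω₃e^{iθ₃}=r₄ω₄e^{iθ₄}.
Eliminating the other unknown: ω₄ = r₂ω₂ sin(θ₂−θ₃) / [r₄ sin(θ₄−θ₃)].
Numerator sine = +0.99978; denominator sine = +0.84805.
Result = 0.0642·5.341·(+0.99978) / (0.1346·(+0.84805)) = +3.0031 rad/s; magnitude 3.0031 rad/s.

3.00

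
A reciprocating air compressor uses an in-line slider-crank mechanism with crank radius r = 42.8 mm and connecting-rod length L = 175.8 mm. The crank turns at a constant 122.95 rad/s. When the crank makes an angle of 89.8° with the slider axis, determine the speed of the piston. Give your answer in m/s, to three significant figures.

5.27

ω = 123 rad/s
For an in-line slider-crank, x = r cosθ + √(L² − r² sin²θ), so v = −rω sinθ·[1 + r cosθ/√(L² − r² sin²θ)].
With r = 0.0428 m, L = 0.1758 m, θ = 89.8°: √(L² − r² sin²θ) = 0.17051 m.
v = −0.0428·123·0.99999·[1 + 0.0428·0.00349/0.17051] = -5.2668 m/s.
|v| = 5.2668 m/s.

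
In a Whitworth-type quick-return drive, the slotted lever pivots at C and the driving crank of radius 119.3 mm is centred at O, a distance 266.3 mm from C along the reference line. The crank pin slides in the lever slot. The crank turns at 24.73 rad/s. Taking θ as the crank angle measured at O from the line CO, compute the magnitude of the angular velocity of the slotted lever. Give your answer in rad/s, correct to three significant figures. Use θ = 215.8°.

8.49

ω = 24.73 rad/s
Crank pin A relative to C: A = (d + r cosθ, r sinθ); lever angle φ = atan2(r sinθ, d + r cosθ).
Differentiating tanφ: φ̇ = rω(d cosθ + r)/(d² + r² + 2dr cosθ).
d² + r² + 2dr cosθ = |CA|² = 0.0336139 m²;  d cosθ + r = -0.096686 m.
|ω_lever| = |0.1193·24.73·-0.096686| / 0.0336139 = 8.4862 rad/s.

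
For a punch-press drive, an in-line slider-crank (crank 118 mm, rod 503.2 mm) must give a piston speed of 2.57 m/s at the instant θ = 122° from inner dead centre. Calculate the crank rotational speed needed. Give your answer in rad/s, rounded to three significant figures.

29.4

For an in-line slider-crank, |v_piston| = rω|sinθ|·[1 + r cosθ/√(L² − r² sin²θ)].
With r = 0.118 m, L = 0.5032 m, θ = 122°: the bracketed kinematic factor |dx/dθ| = 0.087381 m.
ω = v/|dx/dθ| = 2.57/0.087381 = 29.411 rad/s.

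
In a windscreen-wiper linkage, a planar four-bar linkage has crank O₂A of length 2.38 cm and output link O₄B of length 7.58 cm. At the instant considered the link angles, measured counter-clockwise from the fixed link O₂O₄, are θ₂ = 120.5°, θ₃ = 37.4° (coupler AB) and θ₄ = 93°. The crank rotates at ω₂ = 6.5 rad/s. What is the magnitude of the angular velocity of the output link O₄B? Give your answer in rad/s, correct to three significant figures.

ω₂ = 6.5 rad/s
Differentiating the loop-closure r₂e^{iθ₂}+r₃e^{iθ₃}=r₁+r₄e^{iθ₄} gives r₂ω₂e^{iθ₂}+r₃ω₃e^{iθ₃}=r₄ω₄e^{iθ₄}.
Eliminating the other unknown: ω₄ = r₂ω₂ sin(θ₂−θ₃) / [r₄ sin(θ₄−θ₃)].
Numerator sine = +0.99276; denominator sine = +0.82511.
Result = 0.0238·6.5·(+0.99276) / (0.0758·(+0.82511)) = +2.4556 rad/s; magnitude 2.4556 rad/s.

2.46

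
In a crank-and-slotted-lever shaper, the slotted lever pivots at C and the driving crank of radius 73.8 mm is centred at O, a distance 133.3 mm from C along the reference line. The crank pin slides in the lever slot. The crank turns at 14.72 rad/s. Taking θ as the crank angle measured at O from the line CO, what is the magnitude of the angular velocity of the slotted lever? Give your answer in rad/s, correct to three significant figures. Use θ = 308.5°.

4.80

ω = 14.72 rad/s
Crank pin A relative to C: A = (d + r cosθ, r sinθ); lever angle φ = atan2(r sinθ, d + r cosθ).
Differentiating tanφ: φ̇ = rω(d cosθ + r)/(d² + r² + 2dr cosθ).
d² + r² + 2dr cosθ = |CA|² = 0.0354634 m²;  d cosθ + r = +0.15678 m.
|ω_lever| = |0.0738·14.72·+0.15678| / 0.0354634 = 4.8026 rad/s.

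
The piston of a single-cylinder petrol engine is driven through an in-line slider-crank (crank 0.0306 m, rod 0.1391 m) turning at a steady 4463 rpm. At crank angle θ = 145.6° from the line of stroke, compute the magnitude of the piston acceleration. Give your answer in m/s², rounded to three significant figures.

ω = 2π·4463/60 = 467.4 rad/s
x(θ) = r cosθ + √(L² − r² sin²θ); with ω constant, a = ω²·d²x/dθ².
d²x/dθ² = −r cosθ − r²(cos2θ)/√u − r⁴ sin²2θ/(4u^{3/2}),  u = L² − r² sin²θ = 0.0190499 m².
Substituting r = 0.0306 m, L = 0.1391 m, θ = 145.6°: d²x/dθ² = +0.022723 m.
a = ω²·d²x/dθ² = (467.4)²·(+0.022723) = +4963.3 m/s²;  |a| = 4963.3 m/s².

4960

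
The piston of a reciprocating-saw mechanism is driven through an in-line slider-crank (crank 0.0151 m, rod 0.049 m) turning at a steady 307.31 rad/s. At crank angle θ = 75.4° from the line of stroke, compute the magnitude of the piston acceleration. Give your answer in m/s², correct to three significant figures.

39.6

ω = 307.3 rad/s
x(θ) = r cosθ + √(L² − r² sin²θ); with ω constant, a = ω²·d²x/dθ².
d²x/dθ² = −r cosθ − r²(cos2θ)/√u − r⁴ sin²2θ/(4u^{3/2}),  u = L² − r² sin²θ = 0.00218748 m².
Substituting r = 0.0151 m, L = 0.049 m, θ = 75.4°: d²x/dθ² = +0.00041909 m.
a = ω²·d²x/dθ² = (307.3)²·(+0.00041909) = +39.578 m/s²;  |a| = 39.578 m/s².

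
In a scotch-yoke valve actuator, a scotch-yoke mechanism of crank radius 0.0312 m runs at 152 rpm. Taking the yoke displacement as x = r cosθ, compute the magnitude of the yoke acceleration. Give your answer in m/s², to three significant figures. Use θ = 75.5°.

1.98

ω = 15.92 rad/s (from 152 rpm).
x = r cosθ ⇒ ẍ = −rω² cosθ (ω constant).
|a| = rω²|cosθ| = 0.0312·(15.92)²·|cos 75.5°| = 1.9792 m/s².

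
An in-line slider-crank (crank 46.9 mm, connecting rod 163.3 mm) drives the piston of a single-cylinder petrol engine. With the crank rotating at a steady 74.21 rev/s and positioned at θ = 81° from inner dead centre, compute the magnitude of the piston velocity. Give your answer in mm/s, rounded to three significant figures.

ω = 2π·74.2 = 466.3 rad/s
For an in-line slider-crank, x = r cosθ + √(L² − r² sin²θ), so v = −rω sinθ·[1 + r cosθ/√(L² − r² sin²θ)].
With r = 0.0469 m, L = 0.1633 m, θ = 81°: √(L² − r² sin²θ) = 0.15659 m.
v = −0.0469·466.3·0.98769·[1 + 0.0469·0.15643/0.15659] = -22.611 m/s.
|v| = 22.611 m/s = 22611 mm/s.

22600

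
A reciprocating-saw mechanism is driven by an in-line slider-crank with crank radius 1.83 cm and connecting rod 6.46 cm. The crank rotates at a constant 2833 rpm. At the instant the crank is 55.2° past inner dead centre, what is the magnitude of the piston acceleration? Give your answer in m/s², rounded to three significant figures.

ω = 2π·2833/60 = 296.7 rad/s
x(θ) = r cosθ + √(L² − r² sin²θ); with ω constant, a = ω²·d²x/dθ².
d²x/dθ² = −r cosθ − r²(cos2θ)/√u − r⁴ sin²2θ/(4u^{3/2}),  u = L² − r² sin²θ = 0.00394735 m².
Substituting r = 0.0183 m, L = 0.0646 m, θ = 55.2°: d²x/dθ² = -0.0086854 m.
a = ω²·d²x/dθ² = (296.7)²·(-0.0086854) = -764.43 m/s²;  |a| = 764.43 m/s².

764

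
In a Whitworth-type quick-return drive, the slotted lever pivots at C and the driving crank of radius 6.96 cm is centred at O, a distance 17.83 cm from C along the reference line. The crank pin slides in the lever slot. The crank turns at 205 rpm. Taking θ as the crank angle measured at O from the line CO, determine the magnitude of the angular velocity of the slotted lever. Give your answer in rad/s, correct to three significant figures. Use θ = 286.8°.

4.13

ω = 21.47 rad/s (from 205 rpm).
Crank pin A relative to C: A = (d + r cosθ, r sinθ); lever angle φ = atan2(r sinθ, d + r cosθ).
Differentiating tanφ: φ̇ = rω(d cosθ + r)/(d² + r² + 2dr cosθ).
d² + r² + 2dr cosθ = |CA|² = 0.0438086 m²;  d cosθ + r = +0.12113 m.
|ω_lever| = |0.0696·21.47·+0.12113| / 0.0438086 = 4.1314 rad/s.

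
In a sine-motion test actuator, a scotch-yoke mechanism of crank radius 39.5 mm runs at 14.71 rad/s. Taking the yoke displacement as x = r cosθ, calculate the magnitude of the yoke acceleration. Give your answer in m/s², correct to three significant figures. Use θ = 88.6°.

0.209

ω = 14.71 rad/s
x = r cosθ ⇒ ẍ = −rω² cosθ (ω constant).
|a| = rω²|cosθ| = 0.0395·(14.71)²·|cos 88.6°| = 0.20883 m/s².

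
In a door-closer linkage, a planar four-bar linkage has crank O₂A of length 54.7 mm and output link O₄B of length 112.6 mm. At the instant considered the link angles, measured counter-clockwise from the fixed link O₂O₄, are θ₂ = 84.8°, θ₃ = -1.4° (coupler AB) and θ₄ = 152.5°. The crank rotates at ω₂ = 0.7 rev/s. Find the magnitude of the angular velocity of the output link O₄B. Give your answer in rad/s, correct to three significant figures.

4.85

ω₂ = 4.398 rad/s (from 0.7 rev/s).
Differentiating the loop-closure r₂e^{iθ₂}+r₃e^{iθ₃}=r₁+r₄e^{iθ₄} gives r₂ω₂e^{iθ₂}+r₃ω₃e^{iθ₃}=r₄ω₄e^{iθ₄}.
Eliminating the other unknown: ω₄ = r₂ω₂ sin(θ₂−θ₃) / [r₄ sin(θ₄−θ₃)].
Numerator sine = +0.99780; denominator sine = +0.43994.
Result = 0.0547·4.398·(+0.99780) / (0.1126·(+0.43994)) = +4.8459 rad/s; magnitude 4.8459 rad/s.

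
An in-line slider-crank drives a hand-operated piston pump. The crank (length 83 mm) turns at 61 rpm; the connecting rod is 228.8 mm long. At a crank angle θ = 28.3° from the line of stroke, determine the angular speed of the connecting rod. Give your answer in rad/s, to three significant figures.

ω = 6.388 rad/s (converted from 61 rpm).
The rod makes angle φ with the slider axis where L sinφ = r sinθ; differentiating, L cosφ·φ̇ = r ω cosθ.
L cosφ = √(L² − r² sin²θ) = 0.22539 m.
|ω_rod| = r ω |cosθ| / √(L² − r² sin²θ) = 0.083·6.388·0.88048/0.22539 = 2.0712 rad/s.

2.07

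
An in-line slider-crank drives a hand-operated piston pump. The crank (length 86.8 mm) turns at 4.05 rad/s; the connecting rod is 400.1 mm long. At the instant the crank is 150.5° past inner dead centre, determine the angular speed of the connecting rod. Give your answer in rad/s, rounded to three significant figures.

0.769

ω = 4.05 rad/s
The rod makes angle φ with the slider axis where L sinφ = r sinθ; differentiating, L cosφ·φ̇ = r ω cosθ.
L cosφ = √(L² − r² sin²θ) = 0.39781 m.
|ω_rod| = r ω |cosθ| / √(L² − r² sin²θ) = 0.0868·4.05·0.87036/0.39781 = 0.76912 rad/s.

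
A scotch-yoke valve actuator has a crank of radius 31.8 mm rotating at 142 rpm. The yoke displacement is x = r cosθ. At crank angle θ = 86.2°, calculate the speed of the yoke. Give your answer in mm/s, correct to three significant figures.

ω = 14.87 rad/s (from 142 rpm).
x = r cosθ ⇒ ẋ = −rω sinθ.
|v| = rω|sinθ| = 0.0318·14.87·|sin 86.2°| = 0.47183 m/s = 471.83 mm/s.

472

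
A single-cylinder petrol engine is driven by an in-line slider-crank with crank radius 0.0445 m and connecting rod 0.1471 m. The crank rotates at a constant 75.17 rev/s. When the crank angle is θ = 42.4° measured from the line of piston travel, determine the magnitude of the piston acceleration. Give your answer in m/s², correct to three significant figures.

7680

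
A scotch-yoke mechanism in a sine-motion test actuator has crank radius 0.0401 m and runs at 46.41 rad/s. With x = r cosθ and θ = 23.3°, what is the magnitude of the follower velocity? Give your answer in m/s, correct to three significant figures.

0.736

ω = 46.41 rad/s
x = r cosθ ⇒ ẋ = −rω sinθ.
|v| = rω|sinθ| = 0.0401·46.41·|sin 23.3°| = 0.73613 m/s.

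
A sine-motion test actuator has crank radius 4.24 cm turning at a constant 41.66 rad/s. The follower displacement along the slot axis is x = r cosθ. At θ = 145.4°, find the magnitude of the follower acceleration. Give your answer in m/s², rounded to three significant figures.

ω = 41.66 rad/s
x = r cosθ ⇒ ẍ = −rω² cosθ (ω constant).
|a| = rω²|cosθ| = 0.0424·(41.66)²·|cos 145.4°| = 60.573 m/s².

60.6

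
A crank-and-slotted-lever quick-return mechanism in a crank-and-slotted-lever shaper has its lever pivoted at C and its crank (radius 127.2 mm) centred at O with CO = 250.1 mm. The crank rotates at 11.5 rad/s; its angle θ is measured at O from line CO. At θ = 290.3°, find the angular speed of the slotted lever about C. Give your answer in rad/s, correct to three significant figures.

3.10

ω = 11.5 rad/s
Crank pin A relative to C: A = (d + r cosθ, r sinθ); lever angle φ = atan2(r sinθ, d + r cosθ).
Differentiating tanφ: φ̇ = rω(d cosθ + r)/(d² + r² + 2dr cosθ).
d² + r² + 2dr cosθ = |CA|² = 0.100804 m²;  d cosθ + r = +0.21397 m.
|ω_lever| = |0.1272·11.5·+0.21397| / 0.100804 = 3.105 rad/s.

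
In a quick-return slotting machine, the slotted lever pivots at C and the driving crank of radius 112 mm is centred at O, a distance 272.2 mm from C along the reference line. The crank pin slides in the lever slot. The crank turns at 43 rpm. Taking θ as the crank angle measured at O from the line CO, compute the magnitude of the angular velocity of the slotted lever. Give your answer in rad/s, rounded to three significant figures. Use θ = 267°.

0.591

ω = 4.503 rad/s (from 43 rpm).
Crank pin A relative to C: A = (d + r cosθ, r sinθ); lever angle φ = atan2(r sinθ, d + r cosθ).
Differentiating tanφ: φ̇ = rω(d cosθ + r)/(d² + r² + 2dr cosθ).
d² + r² + 2dr cosθ = |CA|² = 0.0834458 m²;  d cosθ + r = +0.097754 m.
|ω_lever| = |0.112·4.503·+0.097754| / 0.0834458 = 0.59081 rad/s.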